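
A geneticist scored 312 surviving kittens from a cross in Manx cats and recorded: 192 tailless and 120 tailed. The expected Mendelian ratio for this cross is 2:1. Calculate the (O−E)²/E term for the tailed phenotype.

2.462

The 2:1 ratio has 3 parts, so with N = 312 the expected counts are:
  tailless: 312 × 2/3 = 208
  tailed: 312 × 1/3 = 104
Contribution of tailed: (120 − 104)² / 104 = 2.4615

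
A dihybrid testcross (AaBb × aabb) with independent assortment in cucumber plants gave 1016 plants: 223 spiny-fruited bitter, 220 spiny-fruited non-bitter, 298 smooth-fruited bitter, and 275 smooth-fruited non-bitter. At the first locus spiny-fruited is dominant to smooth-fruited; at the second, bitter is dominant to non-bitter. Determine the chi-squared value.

17.693

A dihybrid testcross with independent assortment gives a 1:1:1:1 ratio.
Under the 1:1:1:1 hypothesis (Σ ratio = 4, N = 1016):
  spiny-fruited bitter: 1016 × 1/4 = 254
  spiny-fruited non-bitter: 1016 × 1/4 = 254
  smooth-fruited bitter: 1016 × 1/4 = 254
  smooth-fruited non-bitter: 1016 × 1/4 = 254
χ² = Σ (O − E)² / E
  spiny-fruited bitter: (223 − 254)² / 254 = 3.7835
  spiny-fruited non-bitter: (220 − 254)² / 254 = 4.5512
  smooth-fruited bitter: (298 − 254)² / 254 = 7.6220
  smooth-fruited non-bitter: (275 − 254)² / 254 = 1.7362
χ² = 3.7835 + 4.5512 + 7.6220 + 1.7362 = 17.6929 ≈ 17.693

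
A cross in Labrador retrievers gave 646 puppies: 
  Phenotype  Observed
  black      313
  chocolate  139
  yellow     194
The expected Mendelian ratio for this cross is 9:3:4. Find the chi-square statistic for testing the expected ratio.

16.162

The 9:3:4 ratio has 16 parts, so with N = 646 the expected counts are:
  black: 646 × 9/16 = 363.375
  chocolate: 646 × 3/16 = 121.125
  yellow: 646 × 4/16 = 161.5
χ² = Σ (O − E)² / E
  black: (313 − 363.375)² / 363.375 = 6.9835
  chocolate: (139 − 121.125)² / 121.125 = 2.6379
  yellow: (194 − 161.5)² / 161.5 = 6.5402
χ² = 6.9835 + 2.6379 + 6.5402 = 16.1616 ≈ 16.162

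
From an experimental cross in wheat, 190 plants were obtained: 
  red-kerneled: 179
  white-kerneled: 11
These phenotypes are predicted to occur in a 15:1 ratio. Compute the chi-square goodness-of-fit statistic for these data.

Total ratio parts = 16. Expected numbers out of 190:
  red-kerneled: 190 × 15/16 = 178.125
  white-kerneled: 190 × 1/16 = 11.875
χ² = Σ (O − E)² / E
  red-kerneled: (179 − 178.125)² / 178.125 = 0.0043
  white-kerneled: (11 − 11.875)² / 11.875 = 0.0645
χ² = 0.0043 + 0.0645 = 0.0688 ≈ 0.069

0.069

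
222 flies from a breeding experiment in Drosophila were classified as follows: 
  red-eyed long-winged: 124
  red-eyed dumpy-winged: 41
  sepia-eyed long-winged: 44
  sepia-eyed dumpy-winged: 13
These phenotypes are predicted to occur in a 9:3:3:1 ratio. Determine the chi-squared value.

0.206

The 9:3:3:1 ratio has 16 parts, so with N = 222 the expected counts are:
  red-eyed long-winged: 222 × 9/16 = 124.875
  red-eyed dumpy-winged: 222 × 3/16 = 41.625
  sepia-eyed long-winged: 222 × 3/16 = 41.625
  sepia-eyed dumpy-winged: 222 × 1/16 = 13.875
χ² = Σ (O − E)² / E
  red-eyed long-winged: (124 − 124.875)² / 124.875 = 0.0061
  red-eyed dumpy-winged: (41 − 41.625)² / 41.625 = 0.0094
  sepia-eyed long-winged: (44 − 41.625)² / 41.625 = 0.1355
  sepia-eyed dumpy-winged: (13 − 13.875)² / 13.875 = 0.0552
χ² = 0.0061 + 0.0094 + 0.1355 + 0.0552 = 0.2062 ≈ 0.206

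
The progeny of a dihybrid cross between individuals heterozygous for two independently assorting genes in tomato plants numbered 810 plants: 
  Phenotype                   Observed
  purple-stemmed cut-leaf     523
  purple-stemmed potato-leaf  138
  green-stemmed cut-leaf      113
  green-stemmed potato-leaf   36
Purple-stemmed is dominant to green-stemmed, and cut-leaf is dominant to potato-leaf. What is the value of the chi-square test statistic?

A dihybrid F₂ with independent assortment and complete dominance at both loci gives a 9:3:3:1 phenotypic ratio.
Under the 9:3:3:1 hypothesis (Σ ratio = 16, N = 810):
  purple-stemmed cut-leaf: 810 × 9/16 = 455.625
  purple-stemmed potato-leaf: 810 × 3/16 = 151.875
  green-stemmed cut-leaf: 810 × 3/16 = 151.875
  green-stemmed potato-leaf: 810 × 1/16 = 50.625
χ² = Σ (O − E)² / E
  purple-stemmed cut-leaf: (523 − 455.625)² / 455.625 = 9.9630
  purple-stemmed potato-leaf: (138 − 151.875)² / 151.875 = 1.2676
  green-stemmed cut-leaf: (113 − 151.875)² / 151.875 = 9.9507
  green-stemmed potato-leaf: (36 − 50.625)² / 50.625 = 4.2250
χ² = 9.9630 + 1.2676 + 9.9507 + 4.2250 = 25.4063 ≈ 25.406

25.406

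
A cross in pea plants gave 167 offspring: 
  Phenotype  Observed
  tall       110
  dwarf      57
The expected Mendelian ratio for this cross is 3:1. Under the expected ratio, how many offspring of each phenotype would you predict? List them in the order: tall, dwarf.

Under the 3:1 hypothesis (Σ ratio = 4, N = 167):
  tall: 167 × 3/4 = 125.25
  dwarf: 167 × 1/4 = 41.75

125.25, 41.75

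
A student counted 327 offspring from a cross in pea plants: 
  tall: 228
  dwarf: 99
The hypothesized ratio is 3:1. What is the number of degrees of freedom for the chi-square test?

A goodness-of-fit test with 2 phenotype classes has df = 2 − 1 = 1.

1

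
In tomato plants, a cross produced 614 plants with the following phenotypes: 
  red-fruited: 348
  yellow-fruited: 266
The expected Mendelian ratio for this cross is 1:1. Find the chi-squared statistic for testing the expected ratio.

Total ratio parts = 2. Expected numbers out of 614:
  red-fruited: 614 × 1/2 = 307
  yellow-fruited: 614 × 1/2 = 307
χ² = Σ (O − E)² / E
  red-fruited: (348 − 307)² / 307 = 5.4756
  yellow-fruited: (266 − 307)² / 307 = 5.4756
χ² = 5.4756 + 5.4756 = 10.9512 ≈ 10.951

10.951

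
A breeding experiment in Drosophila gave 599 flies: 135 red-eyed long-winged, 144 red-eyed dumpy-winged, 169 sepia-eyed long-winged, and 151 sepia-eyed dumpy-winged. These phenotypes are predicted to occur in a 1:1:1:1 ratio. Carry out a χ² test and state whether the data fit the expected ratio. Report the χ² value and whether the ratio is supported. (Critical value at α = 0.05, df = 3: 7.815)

Total ratio parts = 4. Expected numbers out of 599:
  red-eyed long-winged: 599 × 1/4 = 149.75
  red-eyed dumpy-winged: 599 × 1/4 = 149.75
  sepia-eyed long-winged: 599 × 1/4 = 149.75
  sepia-eyed dumpy-winged: 599 × 1/4 = 149.75
χ² = Σ (O − E)² / E
  red-eyed long-winged: (135 − 149.75)² / 149.75 = 1.4528
  red-eyed dumpy-winged: (144 − 149.75)² / 149.75 = 0.2208
  sepia-eyed long-winged: (169 − 149.75)² / 149.75 = 2.4745
  sepia-eyed dumpy-winged: (151 − 149.75)² / 149.75 = 0.0104
χ² = 1.4528 + 0.2208 + 2.4745 + 0.0104 = 4.1585 ≈ 4.159
Degrees of freedom = 4 − 1 = 3; critical value at α = 0.05 is 7.815.
Since 4.159 < 7.815, we fail to reject the null hypothesis — the data are consistent with the 1:1:1:1 ratio.

4.159; consistent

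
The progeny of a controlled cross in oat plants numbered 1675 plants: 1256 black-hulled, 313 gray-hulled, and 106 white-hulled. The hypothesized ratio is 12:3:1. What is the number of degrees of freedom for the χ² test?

2

A goodness-of-fit test with 3 phenotype classes has df = 3 − 1 = 2.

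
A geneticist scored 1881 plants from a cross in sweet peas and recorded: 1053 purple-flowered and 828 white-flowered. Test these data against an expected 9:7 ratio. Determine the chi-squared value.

The 9:7 ratio has 16 parts, so with N = 1881 the expected counts are:
  purple-flowered: 1881 × 9/16 = 1058.0625
  white-flowered: 1881 × 7/16 = 822.9375
χ² = Σ (O − E)² / E
  purple-flowered: (1053 − 1058.0625)² / 1058.0625 = 0.0242
  white-flowered: (828 − 822.9375)² / 822.9375 = 0.0311
χ² = 0.0242 + 0.0311 = 0.0553 ≈ 0.055

0.055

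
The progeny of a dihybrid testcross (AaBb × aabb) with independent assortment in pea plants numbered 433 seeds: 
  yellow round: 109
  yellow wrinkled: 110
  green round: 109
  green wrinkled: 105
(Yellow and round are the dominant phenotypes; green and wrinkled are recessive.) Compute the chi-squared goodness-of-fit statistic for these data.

0.136

A dihybrid testcross with independent assortment gives a 1:1:1:1 ratio.
Expected counts for N = 433 under a 1:1:1:1 ratio (total parts = 4):
  yellow round: 433 × 1/4 = 108.25
  yellow wrinkled: 433 × 1/4 = 108.25
  green round: 433 × 1/4 = 108.25
  green wrinkled: 433 × 1/4 = 108.25
χ² = Σ (O − E)² / E
  yellow round: (109 − 108.25)² / 108.25 = 0.0052
  yellow wrinkled: (110 − 108.25)² / 108.25 = 0.0283
  green round: (109 − 108.25)² / 108.25 = 0.0052
  green wrinkled: (105 − 108.25)² / 108.25 = 0.0976
χ² = 0.0052 + 0.0283 + 0.0052 + 0.0976 = 0.1363 ≈ 0.136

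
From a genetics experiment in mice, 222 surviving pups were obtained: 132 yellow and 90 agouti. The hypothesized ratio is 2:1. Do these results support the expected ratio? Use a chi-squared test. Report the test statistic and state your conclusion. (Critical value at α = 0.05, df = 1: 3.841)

Total ratio parts = 3. Expected numbers out of 222:
  yellow: 222 × 2/3 = 148
  agouti: 222 × 1/3 = 74
χ² = Σ (O − E)² / E
  yellow: (132 − 148)² / 148 = 1.7297
  agouti: (90 − 74)² / 74 = 3.4595
χ² = 1.7297 + 3.4595 = 5.1892 ≈ 5.189
Degrees of freedom = 2 − 1 = 1; critical value at α = 0.05 is 3.841.
Since 5.189 > 3.841, we reject the null hypothesis — the data do not fit the 2:1 ratio.

5.189; not consistent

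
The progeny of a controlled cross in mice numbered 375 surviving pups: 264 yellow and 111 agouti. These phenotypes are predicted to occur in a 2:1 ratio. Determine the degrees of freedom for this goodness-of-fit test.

A goodness-of-fit test with 2 phenotype classes has df = 2 − 1 = 1.

1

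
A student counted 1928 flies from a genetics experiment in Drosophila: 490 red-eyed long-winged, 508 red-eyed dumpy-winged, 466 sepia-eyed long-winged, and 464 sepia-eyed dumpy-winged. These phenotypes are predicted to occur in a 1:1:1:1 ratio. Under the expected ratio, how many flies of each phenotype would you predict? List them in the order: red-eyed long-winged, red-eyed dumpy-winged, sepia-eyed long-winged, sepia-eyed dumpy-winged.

Total ratio parts = 4. Expected numbers out of 1928:
  red-eyed long-winged: 1928 × 1/4 = 482
  red-eyed dumpy-winged: 1928 × 1/4 = 482
  sepia-eyed long-winged: 1928 × 1/4 = 482
  sepia-eyed dumpy-winged: 1928 × 1/4 = 482

482, 482, 482, 482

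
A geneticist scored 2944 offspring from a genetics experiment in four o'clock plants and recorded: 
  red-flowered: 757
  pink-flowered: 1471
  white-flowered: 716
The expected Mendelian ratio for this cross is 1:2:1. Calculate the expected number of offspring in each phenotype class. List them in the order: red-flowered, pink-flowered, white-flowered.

736, 1472, 736

Expected counts for N = 2944 under a 1:2:1 ratio (total parts = 4):
  red-flowered: 2944 × 1/4 = 736
  pink-flowered: 2944 × 2/4 = 1472
  white-flowered: 2944 × 1/4 = 736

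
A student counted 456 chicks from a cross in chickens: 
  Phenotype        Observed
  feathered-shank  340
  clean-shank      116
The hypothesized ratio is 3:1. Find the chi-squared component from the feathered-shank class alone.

0.012

The 3:1 ratio has 4 parts, so with N = 456 the expected counts are:
  feathered-shank: 456 × 3/4 = 342
  clean-shank: 456 × 1/4 = 114
Contribution of feathered-shank: (340 − 342)² / 342 = 0.0117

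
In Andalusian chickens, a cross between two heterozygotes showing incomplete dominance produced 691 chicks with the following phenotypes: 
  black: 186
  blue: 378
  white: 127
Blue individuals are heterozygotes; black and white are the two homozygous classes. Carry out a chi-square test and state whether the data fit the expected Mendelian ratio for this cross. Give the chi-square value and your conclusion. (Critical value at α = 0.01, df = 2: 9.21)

16.190; not consistent

With incomplete dominance, a heterozygote × heterozygote cross gives a 1:2:1 phenotypic ratio.
Expected counts for N = 691 under a 1:2:1 ratio (total parts = 4):
  black: 691 × 1/4 = 172.75
  blue: 691 × 2/4 = 345.5
  white: 691 × 1/4 = 172.75
χ² = Σ (O − E)² / E
  black: (186 − 172.75)² / 172.75 = 1.0163
  blue: (378 − 345.5)² / 345.5 = 3.0572
  white: (127 − 172.75)² / 172.75 = 12.1161
χ² = 1.0163 + 3.0572 + 12.1161 = 16.1896 ≈ 16.190
Degrees of freedom = 3 − 1 = 2; critical value at α = 0.01 is 9.21.
Since 16.190 > 9.21, we reject the null hypothesis — the data do not fit the 1:2:1 ratio.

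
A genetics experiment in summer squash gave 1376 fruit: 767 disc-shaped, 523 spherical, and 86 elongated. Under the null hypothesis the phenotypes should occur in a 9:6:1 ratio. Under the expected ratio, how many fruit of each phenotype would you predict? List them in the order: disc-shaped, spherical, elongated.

Total ratio parts = 16. Expected numbers out of 1376:
  disc-shaped: 1376 × 9/16 = 774
  spherical: 1376 × 6/16 = 516
  elongated: 1376 × 1/16 = 86

774, 516, 86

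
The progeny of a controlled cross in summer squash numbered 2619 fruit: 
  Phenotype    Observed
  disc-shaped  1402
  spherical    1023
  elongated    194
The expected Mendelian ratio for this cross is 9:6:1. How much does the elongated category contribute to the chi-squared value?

Expected counts for N = 2619 under a 9:6:1 ratio (total parts = 16):
  disc-shaped: 2619 × 9/16 = 1473.1875
  spherical: 2619 × 6/16 = 982.125
  elongated: 2619 × 1/16 = 163.6875
Contribution of elongated: (194 − 163.6875)² / 163.6875 = 5.6134

5.613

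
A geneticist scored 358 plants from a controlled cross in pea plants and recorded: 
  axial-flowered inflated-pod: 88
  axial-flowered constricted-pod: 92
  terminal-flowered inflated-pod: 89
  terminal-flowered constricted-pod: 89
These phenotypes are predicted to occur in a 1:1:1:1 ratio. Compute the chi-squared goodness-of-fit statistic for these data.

Total ratio parts = 4. Expected numbers out of 358:
  axial-flowered inflated-pod: 358 × 1/4 = 89.5
  axial-flowered constricted-pod: 358 × 1/4 = 89.5
  terminal-flowered inflated-pod: 358 × 1/4 = 89.5
  terminal-flowered constricted-pod: 358 × 1/4 = 89.5
χ² = Σ (O − E)² / E
  axial-flowered inflated-pod: (88 − 89.5)² / 89.5 = 0.0251
  axial-flowered constricted-pod: (92 − 89.5)² / 89.5 = 0.0698
  terminal-flowered inflated-pod: (89 − 89.5)² / 89.5 = 0.0028
  terminal-flowered constricted-pod: (89 − 89.5)² / 89.5 = 0.0028
χ² = 0.0251 + 0.0698 + 0.0028 + 0.0028 = 0.1005 ≈ 0.101

0.101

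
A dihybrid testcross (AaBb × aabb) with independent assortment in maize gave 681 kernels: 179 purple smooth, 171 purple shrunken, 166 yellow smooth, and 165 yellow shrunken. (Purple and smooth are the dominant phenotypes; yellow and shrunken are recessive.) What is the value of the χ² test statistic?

A dihybrid testcross with independent assortment gives a 1:1:1:1 ratio.
Expected counts for N = 681 under a 1:1:1:1 ratio (total parts = 4):
  purple smooth: 681 × 1/4 = 170.25
  purple shrunken: 681 × 1/4 = 170.25
  yellow smooth: 681 × 1/4 = 170.25
  yellow shrunken: 681 × 1/4 = 170.25
χ² = Σ (O − E)² / E
  purple smooth: (179 − 170.25)² / 170.25 = 0.4497
  purple shrunken: (171 − 170.25)² / 170.25 = 0.0033
  yellow smooth: (166 − 170.25)² / 170.25 = 0.1061
  yellow shrunken: (165 − 170.25)² / 170.25 = 0.1619
χ² = 0.4497 + 0.0033 + 0.1061 + 0.1619 = 0.721

0.721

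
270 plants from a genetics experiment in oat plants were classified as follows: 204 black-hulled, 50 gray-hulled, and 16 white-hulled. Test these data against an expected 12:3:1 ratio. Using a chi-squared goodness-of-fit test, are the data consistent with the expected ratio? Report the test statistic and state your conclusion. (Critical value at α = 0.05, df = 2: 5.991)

0.064; consistent

The 12:3:1 ratio has 16 parts, so with N = 270 the expected counts are:
  black-hulled: 270 × 12/16 = 202.5
  gray-hulled: 270 × 3/16 = 50.625
  white-hulled: 270 × 1/16 = 16.875
χ² = Σ (O − E)² / E
  black-hulled: (204 − 202.5)² / 202.5 = 0.0111
  gray-hulled: (50 − 50.625)² / 50.625 = 0.0077
  white-hulled: (16 − 16.875)² / 16.875 = 0.0454
χ² = 0.0111 + 0.0077 + 0.0454 = 0.0642 ≈ 0.064
Degrees of freedom = 3 − 1 = 2; critical value at α = 0.05 is 5.991.
Since 0.064 < 5.991, we fail to reject the null hypothesis — the data are consistent with the 12:3:1 ratio.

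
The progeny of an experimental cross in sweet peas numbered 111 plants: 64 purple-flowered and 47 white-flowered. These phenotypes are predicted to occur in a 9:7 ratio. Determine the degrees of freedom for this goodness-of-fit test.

A goodness-of-fit test with 2 phenotype classes has df = 2 − 1 = 1.

1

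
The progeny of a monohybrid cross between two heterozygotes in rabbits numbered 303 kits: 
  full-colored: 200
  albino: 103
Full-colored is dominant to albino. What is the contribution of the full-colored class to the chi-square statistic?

For a monohybrid cross between heterozygotes with complete dominance, the expected phenotypic ratio is 3:1.
Total ratio parts = 4. Expected numbers out of 303:
  full-colored: 303 × 3/4 = 227.25
  albino: 303 × 1/4 = 75.75
Contribution of full-colored: (200 − 227.25)² / 227.25 = 3.2676

3.268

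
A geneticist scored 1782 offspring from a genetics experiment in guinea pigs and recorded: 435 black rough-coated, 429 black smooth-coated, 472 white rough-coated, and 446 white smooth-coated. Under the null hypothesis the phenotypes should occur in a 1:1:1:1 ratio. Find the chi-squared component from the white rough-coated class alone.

1.576

Total ratio parts = 4. Expected numbers out of 1782:
  black rough-coated: 1782 × 1/4 = 445.5
  black smooth-coated: 1782 × 1/4 = 445.5
  white rough-coated: 1782 × 1/4 = 445.5
  white smooth-coated: 1782 × 1/4 = 445.5
Contribution of white rough-coated: (472 − 445.5)² / 445.5 = 1.5763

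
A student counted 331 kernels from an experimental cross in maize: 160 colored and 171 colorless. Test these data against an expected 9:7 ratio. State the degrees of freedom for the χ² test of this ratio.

1

A goodness-of-fit test with 2 phenotype classes has df = 2 − 1 = 1.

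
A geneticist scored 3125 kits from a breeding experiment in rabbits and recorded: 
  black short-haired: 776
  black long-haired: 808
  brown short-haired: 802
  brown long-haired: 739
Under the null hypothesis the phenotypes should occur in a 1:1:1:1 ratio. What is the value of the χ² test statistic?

3.787

The 1:1:1:1 ratio has 4 parts, so with N = 3125 the expected counts are:
  black short-haired: 3125 × 1/4 = 781.25
  black long-haired: 3125 × 1/4 = 781.25
  brown short-haired: 3125 × 1/4 = 781.25
  brown long-haired: 3125 × 1/4 = 781.25
χ² = Σ (O − E)² / E
  black short-haired: (776 − 781.25)² / 781.25 = 0.0353
  black long-haired: (808 − 781.25)² / 781.25 = 0.9159
  brown short-haired: (802 − 781.25)² / 781.25 = 0.5511
  brown long-haired: (739 − 781.25)² / 781.25 = 2.2849
χ² = 0.0353 + 0.9159 + 0.5511 + 2.2849 = 3.7872 ≈ 3.787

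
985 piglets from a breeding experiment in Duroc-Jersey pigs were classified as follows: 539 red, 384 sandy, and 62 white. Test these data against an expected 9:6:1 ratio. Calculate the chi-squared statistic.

Expected counts for N = 985 under a 9:6:1 ratio (total parts = 16):
  red: 985 × 9/16 = 554.0625
  sandy: 985 × 6/16 = 369.375
  white: 985 × 1/16 = 61.5625
χ² = Σ (O − E)² / E
  red: (539 − 554.0625)² / 554.0625 = 0.4095
  sandy: (384 − 369.375)² / 369.375 = 0.5791
  white: (62 − 61.5625)² / 61.5625 = 0.0031
χ² = 0.4095 + 0.5791 + 0.0031 = 0.9917 ≈ 0.992

0.992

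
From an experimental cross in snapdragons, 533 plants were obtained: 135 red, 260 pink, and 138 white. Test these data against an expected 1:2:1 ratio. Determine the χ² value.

Total ratio parts = 4. Expected numbers out of 533:
  red: 533 × 1/4 = 133.25
  pink: 533 × 2/4 = 266.5
  white: 533 × 1/4 = 133.25
χ² = Σ (O − E)² / E
  red: (135 − 133.25)² / 133.25 = 0.0230
  pink: (260 − 266.5)² / 266.5 = 0.1585
  white: (138 − 133.25)² / 133.25 = 0.1693
χ² = 0.0230 + 0.1585 + 0.1693 = 0.3508 ≈ 0.351

0.351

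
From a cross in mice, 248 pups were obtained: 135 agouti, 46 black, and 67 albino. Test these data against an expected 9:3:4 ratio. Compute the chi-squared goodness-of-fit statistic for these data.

0.554

Under the 9:3:4 hypothesis (Σ ratio = 16, N = 248):
  agouti: 248 × 9/16 = 139.5
  black: 248 × 3/16 = 46.5
  albino: 248 × 4/16 = 62
χ² = Σ (O − E)² / E
  agouti: (135 − 139.5)² / 139.5 = 0.1452
  black: (46 − 46.5)² / 46.5 = 0.0054
  albino: (67 − 62)² / 62 = 0.4032
χ² = 0.1452 + 0.0054 + 0.4032 = 0.5538 ≈ 0.554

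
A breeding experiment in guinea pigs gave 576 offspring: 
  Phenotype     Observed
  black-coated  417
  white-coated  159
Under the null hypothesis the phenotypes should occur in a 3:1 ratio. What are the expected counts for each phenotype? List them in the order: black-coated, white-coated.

432, 144

The 3:1 ratio has 4 parts, so with N = 576 the expected counts are:
  black-coated: 576 × 3/4 = 432
  white-coated: 576 × 1/4 = 144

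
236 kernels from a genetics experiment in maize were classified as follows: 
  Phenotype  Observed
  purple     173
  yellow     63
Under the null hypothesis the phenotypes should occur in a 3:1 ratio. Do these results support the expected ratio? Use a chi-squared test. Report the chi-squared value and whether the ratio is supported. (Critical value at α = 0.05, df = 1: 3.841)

0.362; consistent

Total ratio parts = 4. Expected numbers out of 236:
  purple: 236 × 3/4 = 177
  yellow: 236 × 1/4 = 59
χ² = Σ (O − E)² / E
  purple: (173 − 177)² / 177 = 0.0904
  yellow: (63 − 59)² / 59 = 0.2712
χ² = 0.0904 + 0.2712 = 0.3616 ≈ 0.362
Degrees of freedom = 2 − 1 = 1; critical value at α = 0.05 is 3.841.
Since 0.362 < 3.841, we fail to reject the null hypothesis — the data are consistent with the 3:1 ratio.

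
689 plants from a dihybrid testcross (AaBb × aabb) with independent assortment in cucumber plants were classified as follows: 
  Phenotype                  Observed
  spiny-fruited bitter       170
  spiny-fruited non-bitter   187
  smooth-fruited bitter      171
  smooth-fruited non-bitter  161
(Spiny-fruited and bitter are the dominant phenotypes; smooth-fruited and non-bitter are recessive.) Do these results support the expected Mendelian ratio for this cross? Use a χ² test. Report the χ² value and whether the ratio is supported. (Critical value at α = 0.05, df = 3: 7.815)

2.036; consistent

A dihybrid testcross with independent assortment gives a 1:1:1:1 ratio.
Expected counts for N = 689 under a 1:1:1:1 ratio (total parts = 4):
  spiny-fruited bitter: 689 × 1/4 = 172.25
  spiny-fruited non-bitter: 689 × 1/4 = 172.25
  smooth-fruited bitter: 689 × 1/4 = 172.25
  smooth-fruited non-bitter: 689 × 1/4 = 172.25
χ² = Σ (O − E)² / E
  spiny-fruited bitter: (170 − 172.25)² / 172.25 = 0.0294
  spiny-fruited non-bitter: (187 − 172.25)² / 172.25 = 1.2631
  smooth-fruited bitter: (171 − 172.25)² / 172.25 = 0.0091
  smooth-fruited non-bitter: (161 − 172.25)² / 172.25 = 0.7348
χ² = 0.0294 + 1.2631 + 0.0091 + 0.7348 = 2.0364 ≈ 2.036
Degrees of freedom = 4 − 1 = 3; critical value at α = 0.05 is 7.815.
Since 2.036 < 7.815, we fail to reject the null hypothesis — the data are consistent with the 1:1:1:1 ratio.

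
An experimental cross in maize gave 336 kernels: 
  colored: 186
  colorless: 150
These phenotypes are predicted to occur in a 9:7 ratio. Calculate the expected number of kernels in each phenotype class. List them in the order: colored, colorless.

189, 147

Under the 9:7 hypothesis (Σ ratio = 16, N = 336):
  colored: 336 × 9/16 = 189
  colorless: 336 × 7/16 = 147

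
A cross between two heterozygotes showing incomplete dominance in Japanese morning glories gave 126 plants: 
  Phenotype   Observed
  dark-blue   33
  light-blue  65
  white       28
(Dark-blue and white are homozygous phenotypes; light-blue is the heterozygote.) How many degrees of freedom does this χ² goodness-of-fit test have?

2

With incomplete dominance, a heterozygote × heterozygote cross gives a 1:2:1 phenotypic ratio.
A goodness-of-fit test with 3 phenotype classes has df = 3 − 1 = 2.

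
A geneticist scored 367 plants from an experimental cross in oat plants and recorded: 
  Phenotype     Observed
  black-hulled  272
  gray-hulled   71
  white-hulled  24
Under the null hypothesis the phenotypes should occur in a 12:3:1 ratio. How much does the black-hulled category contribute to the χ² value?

Under the 12:3:1 hypothesis (Σ ratio = 16, N = 367):
  black-hulled: 367 × 12/16 = 275.25
  gray-hulled: 367 × 3/16 = 68.8125
  white-hulled: 367 × 1/16 = 22.9375
Contribution of black-hulled: (272 − 275.25)² / 275.25 = 0.0384

0.038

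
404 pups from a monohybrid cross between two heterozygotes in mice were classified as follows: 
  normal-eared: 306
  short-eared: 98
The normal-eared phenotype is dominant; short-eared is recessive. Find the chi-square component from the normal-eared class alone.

For a monohybrid cross between heterozygotes with complete dominance, the expected phenotypic ratio is 3:1.
Expected counts for N = 404 under a 3:1 ratio (total parts = 4):
  normal-eared: 404 × 3/4 = 303
  short-eared: 404 × 1/4 = 101
Contribution of normal-eared: (306 − 303)² / 303 = 0.0297

0.030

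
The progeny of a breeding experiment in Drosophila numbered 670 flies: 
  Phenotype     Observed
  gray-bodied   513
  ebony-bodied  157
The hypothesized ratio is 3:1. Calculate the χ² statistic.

Expected counts for N = 670 under a 3:1 ratio (total parts = 4):
  gray-bodied: 670 × 3/4 = 502.5
  ebony-bodied: 670 × 1/4 = 167.5
χ² = Σ (O − E)² / E
  gray-bodied: (513 − 502.5)² / 502.5 = 0.2194
  ebony-bodied: (157 − 167.5)² / 167.5 = 0.6582
χ² = 0.2194 + 0.6582 = 0.8776 ≈ 0.878

0.878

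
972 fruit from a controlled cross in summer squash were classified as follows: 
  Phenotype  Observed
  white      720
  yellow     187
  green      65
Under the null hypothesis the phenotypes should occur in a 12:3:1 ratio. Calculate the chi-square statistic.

0.532

Under the 12:3:1 hypothesis (Σ ratio = 16, N = 972):
  white: 972 × 12/16 = 729
  yellow: 972 × 3/16 = 182.25
  green: 972 × 1/16 = 60.75
χ² = Σ (O − E)² / E
  white: (720 − 729)² / 729 = 0.1111
  yellow: (187 − 182.25)² / 182.25 = 0.1238
  green: (65 − 60.75)² / 60.75 = 0.2973
χ² = 0.1111 + 0.1238 + 0.2973 = 0.5322 ≈ 0.532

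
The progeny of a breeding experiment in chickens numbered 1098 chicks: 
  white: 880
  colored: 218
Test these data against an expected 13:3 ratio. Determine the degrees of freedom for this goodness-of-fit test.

A goodness-of-fit test with 2 phenotype classes has df = 2 − 1 = 1.

1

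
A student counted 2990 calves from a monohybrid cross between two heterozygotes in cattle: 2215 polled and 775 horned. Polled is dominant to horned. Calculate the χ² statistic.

1.349

For a monohybrid cross between heterozygotes with complete dominance, the expected phenotypic ratio is 3:1.
Expected counts for N = 2990 under a 3:1 ratio (total parts = 4):
  polled: 2990 × 3/4 = 2242.5
  horned: 2990 × 1/4 = 747.5
χ² = Σ (O − E)² / E
  polled: (2215 − 2242.5)² / 2242.5 = 0.3372
  horned: (775 − 747.5)² / 747.5 = 1.0117
χ² = 0.3372 + 1.0117 = 1.3489 ≈ 1.349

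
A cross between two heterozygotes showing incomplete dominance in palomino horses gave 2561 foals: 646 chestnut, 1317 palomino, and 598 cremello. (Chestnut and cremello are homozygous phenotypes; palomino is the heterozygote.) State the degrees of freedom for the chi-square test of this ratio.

With incomplete dominance, a heterozygote × heterozygote cross gives a 1:2:1 phenotypic ratio.
A goodness-of-fit test with 3 phenotype classes has df = 3 − 1 = 2.

2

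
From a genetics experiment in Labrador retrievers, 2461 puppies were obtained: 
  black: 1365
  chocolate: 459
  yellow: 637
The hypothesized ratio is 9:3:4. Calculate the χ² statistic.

Expected counts for N = 2461 under a 9:3:4 ratio (total parts = 16):
  black: 2461 × 9/16 = 1384.3125
  chocolate: 2461 × 3/16 = 461.4375
  yellow: 2461 × 4/16 = 615.25
χ² = Σ (O − E)² / E
  black: (1365 − 1384.3125)² / 1384.3125 = 0.2694
  chocolate: (459 − 461.4375)² / 461.4375 = 0.0129
  yellow: (637 − 615.25)² / 615.25 = 0.7689
χ² = 0.2694 + 0.0129 + 0.7689 = 1.0512 ≈ 1.051

1.051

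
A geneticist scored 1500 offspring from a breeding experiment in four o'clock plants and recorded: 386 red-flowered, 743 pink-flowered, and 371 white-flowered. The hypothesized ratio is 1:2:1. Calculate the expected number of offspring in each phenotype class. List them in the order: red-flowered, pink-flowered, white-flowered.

375, 750, 375

Expected counts for N = 1500 under a 1:2:1 ratio (total parts = 4):
  red-flowered: 1500 × 1/4 = 375
  pink-flowered: 1500 × 2/4 = 750
  white-flowered: 1500 × 1/4 = 375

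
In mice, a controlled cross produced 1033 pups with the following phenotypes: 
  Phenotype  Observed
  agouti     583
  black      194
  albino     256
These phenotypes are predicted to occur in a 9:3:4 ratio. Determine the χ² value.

Expected counts for N = 1033 under a 9:3:4 ratio (total parts = 16):
  agouti: 1033 × 9/16 = 581.0625
  black: 1033 × 3/16 = 193.6875
  albino: 1033 × 4/16 = 258.25
χ² = Σ (O − E)² / E
  agouti: (583 − 581.0625)² / 581.0625 = 0.0065
  black: (194 − 193.6875)² / 193.6875 = 0.0005
  albino: (256 − 258.25)² / 258.25 = 0.0196
χ² = 0.0065 + 0.0005 + 0.0196 = 0.0266 ≈ 0.027

0.027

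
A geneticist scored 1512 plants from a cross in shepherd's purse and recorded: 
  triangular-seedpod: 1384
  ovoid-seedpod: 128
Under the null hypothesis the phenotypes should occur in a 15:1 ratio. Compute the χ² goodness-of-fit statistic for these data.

12.667

The 15:1 ratio has 16 parts, so with N = 1512 the expected counts are:
  triangular-seedpod: 1512 × 15/16 = 1417.5
  ovoid-seedpod: 1512 × 1/16 = 94.5
χ² = Σ (O − E)² / E
  triangular-seedpod: (1384 − 1417.5)² / 1417.5 = 0.7917
  ovoid-seedpod: (128 − 94.5)² / 94.5 = 11.8757
χ² = 0.7917 + 11.8757 = 12.6674 ≈ 12.667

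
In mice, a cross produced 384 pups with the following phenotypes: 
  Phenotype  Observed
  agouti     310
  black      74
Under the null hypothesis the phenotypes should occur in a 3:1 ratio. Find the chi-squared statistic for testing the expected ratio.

6.722

Under the 3:1 hypothesis (Σ ratio = 4, N = 384):
  agouti: 384 × 3/4 = 288
  black: 384 × 1/4 = 96
χ² = Σ (O − E)² / E
  agouti: (310 − 288)² / 288 = 1.6806
  black: (74 − 96)² / 96 = 5.0417
χ² = 1.6806 + 5.0417 = 6.7223 ≈ 6.722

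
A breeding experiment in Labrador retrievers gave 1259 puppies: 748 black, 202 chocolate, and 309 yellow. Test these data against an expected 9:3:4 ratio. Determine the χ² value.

7.258

Expected counts for N = 1259 under a 9:3:4 ratio (total parts = 16):
  black: 1259 × 9/16 = 708.1875
  chocolate: 1259 × 3/16 = 236.0625
  yellow: 1259 × 4/16 = 314.75
χ² = Σ (O − E)² / E
  black: (748 − 708.1875)² / 708.1875 = 2.2382
  chocolate: (202 − 236.0625)² / 236.0625 = 4.9150
  yellow: (309 − 314.75)² / 314.75 = 0.1050
χ² = 2.2382 + 4.9150 + 0.1050 = 7.2582 ≈ 7.258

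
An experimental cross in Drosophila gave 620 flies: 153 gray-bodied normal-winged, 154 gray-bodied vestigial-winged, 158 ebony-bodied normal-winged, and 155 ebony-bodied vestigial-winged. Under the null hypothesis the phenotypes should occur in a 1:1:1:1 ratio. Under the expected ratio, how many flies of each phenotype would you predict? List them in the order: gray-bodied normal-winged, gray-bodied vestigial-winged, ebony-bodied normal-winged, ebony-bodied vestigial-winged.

155, 155, 155, 155

Expected counts for N = 620 under a 1:1:1:1 ratio (total parts = 4):
  gray-bodied normal-winged: 620 × 1/4 = 155
  gray-bodied vestigial-winged: 620 × 1/4 = 155
  ebony-bodied normal-winged: 620 × 1/4 = 155
  ebony-bodied vestigial-winged: 620 × 1/4 = 155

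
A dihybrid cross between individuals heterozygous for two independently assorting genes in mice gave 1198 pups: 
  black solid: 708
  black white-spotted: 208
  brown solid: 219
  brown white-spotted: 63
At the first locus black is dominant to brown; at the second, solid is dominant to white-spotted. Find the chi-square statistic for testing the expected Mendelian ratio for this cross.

4.983

A dihybrid F₂ with independent assortment and complete dominance at both loci gives a 9:3:3:1 phenotypic ratio.
The 9:3:3:1 ratio has 16 parts, so with N = 1198 the expected counts are:
  black solid: 1198 × 9/16 = 673.875
  black white-spotted: 1198 × 3/16 = 224.625
  brown solid: 1198 × 3/16 = 224.625
  brown white-spotted: 1198 × 1/16 = 74.875
χ² = Σ (O − E)² / E
  black solid: (708 − 673.875)² / 673.875 = 1.7281
  black white-spotted: (208 − 224.625)² / 224.625 = 1.2305
  brown solid: (219 − 224.625)² / 224.625 = 0.1409
  brown white-spotted: (63 − 74.875)² / 74.875 = 1.8833
χ² = 1.7281 + 1.2305 + 0.1409 + 1.8833 = 4.9828 ≈ 4.983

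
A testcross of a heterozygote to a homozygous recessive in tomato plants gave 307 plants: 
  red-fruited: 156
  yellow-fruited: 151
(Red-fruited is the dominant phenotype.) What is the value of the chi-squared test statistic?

A testcross of a heterozygote (Aa × aa) gives a 1:1 phenotypic ratio.
Total ratio parts = 2. Expected numbers out of 307:
  red-fruited: 307 × 1/2 = 153.5
  yellow-fruited: 307 × 1/2 = 153.5
χ² = Σ (O − E)² / E
  red-fruited: (156 − 153.5)² / 153.5 = 0.0407
  yellow-fruited: (151 − 153.5)² / 153.5 = 0.0407
χ² = 0.0407 + 0.0407 = 0.0814 ≈ 0.081

0.081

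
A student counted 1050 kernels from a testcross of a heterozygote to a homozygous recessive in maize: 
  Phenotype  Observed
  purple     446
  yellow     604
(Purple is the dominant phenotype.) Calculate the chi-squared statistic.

A testcross of a heterozygote (Aa × aa) gives a 1:1 phenotypic ratio.
The 1:1 ratio has 2 parts, so with N = 1050 the expected counts are:
  purple: 1050 × 1/2 = 525
  yellow: 1050 × 1/2 = 525
χ² = Σ (O − E)² / E
  purple: (446 − 525)² / 525 = 11.8876
  yellow: (604 − 525)² / 525 = 11.8876
χ² = 11.8876 + 11.8876 = 23.7752 ≈ 23.775

23.775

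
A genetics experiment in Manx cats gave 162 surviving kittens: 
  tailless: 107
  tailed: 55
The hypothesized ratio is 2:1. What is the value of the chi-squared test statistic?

0.028

Expected counts for N = 162 under a 2:1 ratio (total parts = 3):
  tailless: 162 × 2/3 = 108
  tailed: 162 × 1/3 = 54
χ² = Σ (O − E)² / E
  tailless: (107 − 108)² / 108 = 0.0093
  tailed: (55 − 54)² / 54 = 0.0185
χ² = 0.0093 + 0.0185 = 0.0278 ≈ 0.028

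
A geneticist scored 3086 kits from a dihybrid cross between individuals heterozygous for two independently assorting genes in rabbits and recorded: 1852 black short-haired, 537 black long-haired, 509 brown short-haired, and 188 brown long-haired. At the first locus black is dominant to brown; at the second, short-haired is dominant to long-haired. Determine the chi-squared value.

19.264

A dihybrid F₂ with independent assortment and complete dominance at both loci gives a 9:3:3:1 phenotypic ratio.
Total ratio parts = 16. Expected numbers out of 3086:
  black short-haired: 3086 × 9/16 = 1735.875
  black long-haired: 3086 × 3/16 = 578.625
  brown short-haired: 3086 × 3/16 = 578.625
  brown long-haired: 3086 × 1/16 = 192.875
χ² = Σ (O − E)² / E
  black short-haired: (1852 − 1735.875)² / 1735.875 = 7.7684
  black long-haired: (537 − 578.625)² / 578.625 = 2.9944
  brown short-haired: (509 − 578.625)² / 578.625 = 8.3779
  brown long-haired: (188 − 192.875)² / 192.875 = 0.1232
χ² = 7.7684 + 2.9944 + 8.3779 + 0.1232 = 19.2639 ≈ 19.264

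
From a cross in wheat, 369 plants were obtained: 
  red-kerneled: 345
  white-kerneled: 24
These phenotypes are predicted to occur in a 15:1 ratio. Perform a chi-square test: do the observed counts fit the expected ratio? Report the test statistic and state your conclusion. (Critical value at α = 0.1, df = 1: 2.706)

Expected counts for N = 369 under a 15:1 ratio (total parts = 16):
  red-kerneled: 369 × 15/16 = 345.9375
  white-kerneled: 369 × 1/16 = 23.0625
χ² = Σ (O − E)² / E
  red-kerneled: (345 − 345.9375)² / 345.9375 = 0.0025
  white-kerneled: (24 − 23.0625)² / 23.0625 = 0.0381
χ² = 0.0025 + 0.0381 = 0.0406 ≈ 0.041
Degrees of freedom = 2 − 1 = 1; critical value at α = 0.1 is 2.706.
Since 0.041 < 2.706, we fail to reject the null hypothesis — the data are consistent with the 15:1 ratio.

0.041; consistent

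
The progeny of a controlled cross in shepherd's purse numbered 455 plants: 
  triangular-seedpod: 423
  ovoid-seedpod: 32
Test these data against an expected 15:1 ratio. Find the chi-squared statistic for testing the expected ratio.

0.476

Total ratio parts = 16. Expected numbers out of 455:
  triangular-seedpod: 455 × 15/16 = 426.5625
  ovoid-seedpod: 455 × 1/16 = 28.4375
χ² = Σ (O − E)² / E
  triangular-seedpod: (423 − 426.5625)² / 426.5625 = 0.0298
  ovoid-seedpod: (32 − 28.4375)² / 28.4375 = 0.4463
χ² = 0.0298 + 0.4463 = 0.4761 ≈ 0.476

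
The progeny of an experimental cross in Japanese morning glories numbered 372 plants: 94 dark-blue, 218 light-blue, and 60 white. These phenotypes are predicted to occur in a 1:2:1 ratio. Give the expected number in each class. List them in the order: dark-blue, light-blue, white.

93, 186, 93

Under the 1:2:1 hypothesis (Σ ratio = 4, N = 372):
  dark-blue: 372 × 1/4 = 93
  light-blue: 372 × 2/4 = 186
  white: 372 × 1/4 = 93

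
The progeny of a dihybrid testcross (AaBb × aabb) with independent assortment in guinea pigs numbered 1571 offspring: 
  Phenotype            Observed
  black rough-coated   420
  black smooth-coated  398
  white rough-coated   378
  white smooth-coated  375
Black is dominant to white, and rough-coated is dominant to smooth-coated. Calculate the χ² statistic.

A dihybrid testcross with independent assortment gives a 1:1:1:1 ratio.
Total ratio parts = 4. Expected numbers out of 1571:
  black rough-coated: 1571 × 1/4 = 392.75
  black smooth-coated: 1571 × 1/4 = 392.75
  white rough-coated: 1571 × 1/4 = 392.75
  white smooth-coated: 1571 × 1/4 = 392.75
χ² = Σ (O − E)² / E
  black rough-coated: (420 − 392.75)² / 392.75 = 1.8907
  black smooth-coated: (398 − 392.75)² / 392.75 = 0.0702
  white rough-coated: (378 − 392.75)² / 392.75 = 0.5539
  white smooth-coated: (375 − 392.75)² / 392.75 = 0.8022
χ² = 1.8907 + 0.0702 + 0.5539 + 0.8022 = 3.317

3.317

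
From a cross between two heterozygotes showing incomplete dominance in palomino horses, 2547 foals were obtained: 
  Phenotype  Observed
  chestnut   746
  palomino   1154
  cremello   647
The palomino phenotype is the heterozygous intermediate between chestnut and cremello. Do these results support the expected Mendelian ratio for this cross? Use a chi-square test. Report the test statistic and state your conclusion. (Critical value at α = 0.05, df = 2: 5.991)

30.123; not consistent

With incomplete dominance, a heterozygote × heterozygote cross gives a 1:2:1 phenotypic ratio.
Expected counts for N = 2547 under a 1:2:1 ratio (total parts = 4):
  chestnut: 2547 × 1/4 = 636.75
  palomino: 2547 × 2/4 = 1273.5
  cremello: 2547 × 1/4 = 636.75
χ² = Σ (O − E)² / E
  chestnut: (746 − 636.75)² / 636.75 = 18.7445
  palomino: (1154 − 1273.5)² / 1273.5 = 11.2134
  cremello: (647 − 636.75)² / 636.75 = 0.1650
χ² = 18.7445 + 11.2134 + 0.1650 = 30.1229 ≈ 30.123
Degrees of freedom = 3 − 1 = 2; critical value at α = 0.05 is 5.991.
Since 30.123 > 5.991, we reject the null hypothesis — the data do not fit the 1:2:1 ratio.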